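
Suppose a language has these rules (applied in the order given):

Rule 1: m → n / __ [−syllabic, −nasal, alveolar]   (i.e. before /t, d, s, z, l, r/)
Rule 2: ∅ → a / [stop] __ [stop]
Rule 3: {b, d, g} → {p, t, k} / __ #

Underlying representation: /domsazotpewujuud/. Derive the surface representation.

donsazotapewujuut

Rule 1 (nasal place assimilation): /m/ precedes the alveolar consonant /s/, so it assimilates in place to [n]. /domsazotpewujuud/ → donsazotpewujuud.
Rule 2 (stop-cluster a-epenthesis): /t/ and /p/ form a stop–stop cluster, so [a] is inserted between them. /donsazotpewujuud/ → donsazotapewujuud.
Rule 3 (final devoicing): /d/ is a voiced stop in word-final position, so it devoices to [t]. /donsazotapewujuud/ → donsazotapewujuut.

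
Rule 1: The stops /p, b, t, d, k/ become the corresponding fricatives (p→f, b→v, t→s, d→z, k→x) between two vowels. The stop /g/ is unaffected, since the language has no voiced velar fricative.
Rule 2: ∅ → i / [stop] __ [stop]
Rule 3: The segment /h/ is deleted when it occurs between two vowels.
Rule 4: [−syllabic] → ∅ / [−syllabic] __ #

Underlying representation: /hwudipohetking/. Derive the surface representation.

hwuzifoetikin

Rule 1 (intervocalic spirantization): /d/ is a stop between vowels /u/ and /i/, so it spirantizes to the fricative [z]. /p/ is a stop between vowels /i/ and /o/, so it spirantizes to the fricative [f]. /hwudipohetking/ → hwuzifohetking.
Rule 2 (stop-cluster i-epenthesis): /t/ and /k/ form a stop–stop cluster, so [i] is inserted between them. /hwuzifohetking/ → hwuzifohetiking.
Rule 3 (intervocalic h-deletion): /h/ occurs between vowels /o/ and /e/, so it deletes. /hwuzifohetiking/ → hwuzifoetiking.
Rule 4 (final cluster simplification): /g/ is the second consonant of a word-final cluster /ng/, so it deletes. /hwuzifoetiking/ → hwuzifoetikin.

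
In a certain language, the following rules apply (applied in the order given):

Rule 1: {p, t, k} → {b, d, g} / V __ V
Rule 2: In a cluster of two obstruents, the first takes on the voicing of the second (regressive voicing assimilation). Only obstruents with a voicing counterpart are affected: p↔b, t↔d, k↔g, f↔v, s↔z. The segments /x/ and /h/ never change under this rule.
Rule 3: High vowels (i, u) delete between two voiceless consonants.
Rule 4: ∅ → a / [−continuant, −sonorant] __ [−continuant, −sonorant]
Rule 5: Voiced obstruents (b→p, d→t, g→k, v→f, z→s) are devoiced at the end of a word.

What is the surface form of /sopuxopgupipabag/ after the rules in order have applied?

sobuxobagubibabak

Rule 1 (intervocalic voicing): /p/ is a voiceless stop between vowels /o/ and /u/, so it voices to [b]. /p/ is a voiceless stop between vowels /u/ and /i/, so it voices to [b]. /p/ is a voiceless stop between vowels /i/ and /a/, so it voices to [b]. /sopuxopgupipabag/ → sobuxopgubibabag.
Rule 2 (regressive voicing assimilation): /p/ precedes the voiced obstruent /g/, so it voices to [b] by assimilation. /sobuxopgubibabag/ → sobuxobgubibabag.
Rule 3 (high vowel syncope): no segment meets the environment; /sobuxobgubibabag/ is unchanged.
Rule 4 (stop-cluster a-epenthesis): /b/ and /g/ form a stop–stop cluster, so [a] is inserted between them. /sobuxobgubibabag/ → sobuxobagubibabag.
Rule 5 (final devoicing): /g/ is a voiced obstruent in word-final position, so it devoices to [k]. /sobuxobagubibabag/ → sobuxobagubibabak.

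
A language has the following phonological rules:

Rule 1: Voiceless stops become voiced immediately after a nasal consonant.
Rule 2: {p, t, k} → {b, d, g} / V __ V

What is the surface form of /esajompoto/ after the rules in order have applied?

Rule 1 (post-nasal voicing): /p/ is a voiceless stop immediately after the nasal /m/, so it voices to [b]. /esajompoto/ → esajomboto.
Rule 2 (intervocalic voicing): /t/ is a voiceless stop between vowels /o/ and /o/, so it voices to [d]. /esajomboto/ → esajombodo.

esajombodo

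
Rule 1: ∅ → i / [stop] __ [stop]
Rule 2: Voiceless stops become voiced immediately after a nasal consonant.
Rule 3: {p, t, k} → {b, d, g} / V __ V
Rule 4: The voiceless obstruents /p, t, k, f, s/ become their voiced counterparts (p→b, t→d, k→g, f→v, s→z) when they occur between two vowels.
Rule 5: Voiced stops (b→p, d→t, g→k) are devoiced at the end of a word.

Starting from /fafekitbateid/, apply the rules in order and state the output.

Rule 1 (stop-cluster i-epenthesis): /t/ and /b/ form a stop–stop cluster, so [i] is inserted between them. /fafekitbateid/ → fafekitibateid.
Rule 2 (post-nasal voicing): no segment meets the environment; /fafekitibateid/ is unchanged.
Rule 3 (intervocalic voicing): /k/ is a voiceless stop between vowels /e/ and /i/, so it voices to [g]. /t/ is a voiceless stop between vowels /i/ and /i/, so it voices to [d]. /t/ is a voiceless stop between vowels /a/ and /e/, so it voices to [d]. /fafekitibateid/ → fafegidibadeid.
Rule 4 (intervocalic voicing): /f/ is a voiceless obstruent between vowels /a/ and /e/, so it voices to [v]. /fafegidibadeid/ → favegidibadeid.
Rule 5 (final devoicing): /d/ is a voiced stop in word-final position, so it devoices to [t]. /favegidibadeid/ → favegidibadeit.

favegidibadeit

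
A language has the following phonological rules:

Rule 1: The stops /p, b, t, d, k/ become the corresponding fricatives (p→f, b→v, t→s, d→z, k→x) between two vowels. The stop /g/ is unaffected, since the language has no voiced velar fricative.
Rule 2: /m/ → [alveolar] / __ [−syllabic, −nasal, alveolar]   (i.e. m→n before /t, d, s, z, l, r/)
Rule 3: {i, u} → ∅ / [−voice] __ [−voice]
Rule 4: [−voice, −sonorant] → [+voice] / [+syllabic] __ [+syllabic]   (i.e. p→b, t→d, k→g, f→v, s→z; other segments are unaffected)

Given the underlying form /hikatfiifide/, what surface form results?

hxatfiivize

Rule 1 (intervocalic spirantization): /k/ is a stop between vowels /i/ and /a/, so it spirantizes to the fricative [x]. /d/ is a stop between vowels /i/ and /e/, so it spirantizes to the fricative [z]. /hikatfiifide/ → hixatfiifize.
Rule 2 (nasal place assimilation): no segment meets the environment; /hixatfiifize/ is unchanged.
Rule 3 (high vowel syncope): /i/ is a high vowel flanked by voiceless consonants /h/ and /x/, so it deletes. /hixatfiifize/ → hxatfiifize.
Rule 4 (intervocalic voicing): /f/ is a voiceless obstruent between vowels /i/ and /i/, so it voices to [v]. /hxatfiifize/ → hxatfiivize.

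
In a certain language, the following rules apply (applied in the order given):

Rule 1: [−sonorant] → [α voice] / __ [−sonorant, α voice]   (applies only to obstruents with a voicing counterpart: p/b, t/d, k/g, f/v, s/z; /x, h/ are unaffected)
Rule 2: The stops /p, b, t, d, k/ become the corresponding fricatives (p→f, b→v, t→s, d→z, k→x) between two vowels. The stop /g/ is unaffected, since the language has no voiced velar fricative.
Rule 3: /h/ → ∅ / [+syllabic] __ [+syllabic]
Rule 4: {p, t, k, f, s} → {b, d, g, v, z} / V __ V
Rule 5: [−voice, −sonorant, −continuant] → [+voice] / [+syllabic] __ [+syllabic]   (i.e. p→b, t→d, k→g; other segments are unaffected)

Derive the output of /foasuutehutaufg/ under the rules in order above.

foazuuzeuzauvg

Rule 1 (regressive voicing assimilation): /f/ precedes the voiced obstruent /g/, so it voices to [v] by assimilation. /foasuutehutaufg/ → foasuutehutauvg.
Rule 2 (intervocalic spirantization): /t/ is a stop between vowels /u/ and /e/, so it spirantizes to the fricative [s]. /t/ is a stop between vowels /u/ and /a/, so it spirantizes to the fricative [s]. /foasuutehutauvg/ → foasuusehusauvg.
Rule 3 (intervocalic h-deletion): /h/ occurs between vowels /e/ and /u/, so it deletes. /foasuusehusauvg/ → foasuuseusauvg.
Rule 4 (intervocalic voicing): /s/ is a voiceless obstruent between vowels /a/ and /u/, so it voices to [z]. /s/ is a voiceless obstruent between vowels /u/ and /e/, so it voices to [z]. /s/ is a voiceless obstruent between vowels /u/ and /a/, so it voices to [z]. /foasuuseusauvg/ → foazuuzeuzauvg.
Rule 5 (intervocalic voicing): no segment meets the environment; /foazuuzeuzauvg/ is unchanged.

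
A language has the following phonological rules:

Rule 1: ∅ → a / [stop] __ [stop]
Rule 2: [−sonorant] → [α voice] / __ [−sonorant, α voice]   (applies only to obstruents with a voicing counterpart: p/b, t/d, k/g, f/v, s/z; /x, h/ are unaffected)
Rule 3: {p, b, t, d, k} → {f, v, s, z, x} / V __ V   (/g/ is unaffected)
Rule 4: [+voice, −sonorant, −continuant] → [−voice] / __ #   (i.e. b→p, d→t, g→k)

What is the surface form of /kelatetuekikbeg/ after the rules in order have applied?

kelasesuexixavek

Rule 1 (stop-cluster a-epenthesis): /k/ and /b/ form a stop–stop cluster, so [a] is inserted between them. /kelatetuekikbeg/ → kelatetuekikabeg.
Rule 2 (regressive voicing assimilation): no segment meets the environment; /kelatetuekikabeg/ is unchanged.
Rule 3 (intervocalic spirantization): /t/ is a stop between vowels /a/ and /e/, so it spirantizes to the fricative [s]. /t/ is a stop between vowels /e/ and /u/, so it spirantizes to the fricative [s]. /k/ is a stop between vowels /e/ and /i/, so it spirantizes to the fricative [x]. /k/ is a stop between vowels /i/ and /a/, so it spirantizes to the fricative [x]. /b/ is a stop between vowels /a/ and /e/, so it spirantizes to the fricative [v]. /kelatetuekikabeg/ → kelasesuexixaveg.
Rule 4 (final devoicing): /g/ is a voiced stop in word-final position, so it devoices to [k]. /kelasesuexixaveg/ → kelasesuexixavek.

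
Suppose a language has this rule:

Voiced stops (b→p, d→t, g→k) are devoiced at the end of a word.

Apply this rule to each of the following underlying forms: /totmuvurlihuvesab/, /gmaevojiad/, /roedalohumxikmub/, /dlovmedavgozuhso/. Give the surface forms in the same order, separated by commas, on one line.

totmuvurlihuvesap, gmaevojiat, roedalohumxikmup, dlovmedavgozuhso

/totmuvurlihuvesab/: /b/ is a voiced stop in word-final position, so it devoices to [p]. → [totmuvurlihuvesap].
/gmaevojiad/: /d/ is a voiced stop in word-final position, so it devoices to [t]. → [gmaevojiat].
/roedalohumxikmub/: /b/ is a voiced stop in word-final position, so it devoices to [p]. → [roedalohumxikmup].
/dlovmedavgozuhso/: the rule's environment is not met; surfaces unchanged as [dlovmedavgozuhso].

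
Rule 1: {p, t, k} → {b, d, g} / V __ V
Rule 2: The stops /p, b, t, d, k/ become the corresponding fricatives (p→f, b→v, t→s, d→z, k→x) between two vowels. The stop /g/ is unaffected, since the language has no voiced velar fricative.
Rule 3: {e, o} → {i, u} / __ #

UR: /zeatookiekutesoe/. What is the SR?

Rule 1 (intervocalic voicing): /t/ is a voiceless stop between vowels /a/ and /o/, so it voices to [d]. /k/ is a voiceless stop between vowels /o/ and /i/, so it voices to [g]. /k/ is a voiceless stop between vowels /e/ and /u/, so it voices to [g]. /t/ is a voiceless stop between vowels /u/ and /e/, so it voices to [d]. /zeatookiekutesoe/ → zeadoogiegudesoe.
Rule 2 (intervocalic spirantization): /d/ is a stop between vowels /a/ and /o/, so it spirantizes to the fricative [z]. /d/ is a stop between vowels /u/ and /e/, so it spirantizes to the fricative [z]. /zeadoogiegudesoe/ → zeazoogieguzesoe.
Rule 3 (final vowel raising): /e/ is a mid vowel in word-final position, so it raises to [i]. /zeazoogieguzesoe/ → zeazoogieguzesoi.

zeazoogieguzesoi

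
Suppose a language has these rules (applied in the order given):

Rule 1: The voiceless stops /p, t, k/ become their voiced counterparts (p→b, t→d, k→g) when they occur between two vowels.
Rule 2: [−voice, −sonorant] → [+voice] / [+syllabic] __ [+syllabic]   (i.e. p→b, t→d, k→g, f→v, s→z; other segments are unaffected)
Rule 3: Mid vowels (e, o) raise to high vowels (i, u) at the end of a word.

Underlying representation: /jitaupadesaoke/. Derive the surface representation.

jidaubadezaogi

Rule 1 (intervocalic voicing): /t/ is a voiceless stop between vowels /i/ and /a/, so it voices to [d]. /p/ is a voiceless stop between vowels /u/ and /a/, so it voices to [b]. /k/ is a voiceless stop between vowels /o/ and /e/, so it voices to [g]. /jitaupadesaoke/ → jidaubadesaoge.
Rule 2 (intervocalic voicing): /s/ is a voiceless obstruent between vowels /e/ and /a/, so it voices to [z]. /jidaubadesaoge/ → jidaubadezaoge.
Rule 3 (final vowel raising): /e/ is a mid vowel in word-final position, so it raises to [i]. /jidaubadezaoge/ → jidaubadezaogi.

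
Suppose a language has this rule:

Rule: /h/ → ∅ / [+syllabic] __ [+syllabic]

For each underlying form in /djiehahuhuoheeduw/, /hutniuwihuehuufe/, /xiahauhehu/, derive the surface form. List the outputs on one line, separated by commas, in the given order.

/djiehahuhuoheeduw/: /h/ occurs between vowels /e/ and /a/, so it deletes. /h/ occurs between vowels /a/ and /u/, so it deletes. /h/ occurs between vowels /u/ and /u/, so it deletes. /h/ occurs between vowels /o/ and /e/, so it deletes. → [djieauuoeeduw].
/hutniuwihuehuufe/: /h/ occurs between vowels /i/ and /u/, so it deletes. /h/ occurs between vowels /e/ and /u/, so it deletes. → [hutniuwiueuufe].
/xiahauhehu/: /h/ occurs between vowels /a/ and /a/, so it deletes. /h/ occurs between vowels /u/ and /e/, so it deletes. /h/ occurs between vowels /e/ and /u/, so it deletes. → [xiaaueu].

djieauuoeeduw, hutniuwiueuufe, xiaaueu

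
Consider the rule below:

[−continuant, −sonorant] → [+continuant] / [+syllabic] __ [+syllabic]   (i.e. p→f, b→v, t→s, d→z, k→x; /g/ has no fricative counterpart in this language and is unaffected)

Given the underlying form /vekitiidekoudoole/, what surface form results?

vexisiizexouzoole

/k/ is a stop between vowels /e/ and /i/, so it spirantizes to the fricative [x].
/t/ is a stop between vowels /i/ and /i/, so it spirantizes to the fricative [s].
/d/ is a stop between vowels /i/ and /e/, so it spirantizes to the fricative [z].
/k/ is a stop between vowels /e/ and /o/, so it spirantizes to the fricative [x].
/d/ is a stop between vowels /u/ and /o/, so it spirantizes to the fricative [z].
Surface form: [vexisiizexouzoole].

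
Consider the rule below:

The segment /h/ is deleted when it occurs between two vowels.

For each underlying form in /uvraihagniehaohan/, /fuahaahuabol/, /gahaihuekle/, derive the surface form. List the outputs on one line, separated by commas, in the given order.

/uvraihagniehaohan/: /h/ occurs between vowels /i/ and /a/, so it deletes. /h/ occurs between vowels /e/ and /a/, so it deletes. /h/ occurs between vowels /o/ and /a/, so it deletes. → [uvraiagnieaoan].
/fuahaahuabol/: /h/ occurs between vowels /a/ and /a/, so it deletes. /h/ occurs between vowels /a/ and /u/, so it deletes. → [fuaaauabol].
/gahaihuekle/: /h/ occurs between vowels /a/ and /a/, so it deletes. /h/ occurs between vowels /i/ and /u/, so it deletes. → [gaaiuekle].

uvraiagnieaoan, fuaaauabol, gaaiuekle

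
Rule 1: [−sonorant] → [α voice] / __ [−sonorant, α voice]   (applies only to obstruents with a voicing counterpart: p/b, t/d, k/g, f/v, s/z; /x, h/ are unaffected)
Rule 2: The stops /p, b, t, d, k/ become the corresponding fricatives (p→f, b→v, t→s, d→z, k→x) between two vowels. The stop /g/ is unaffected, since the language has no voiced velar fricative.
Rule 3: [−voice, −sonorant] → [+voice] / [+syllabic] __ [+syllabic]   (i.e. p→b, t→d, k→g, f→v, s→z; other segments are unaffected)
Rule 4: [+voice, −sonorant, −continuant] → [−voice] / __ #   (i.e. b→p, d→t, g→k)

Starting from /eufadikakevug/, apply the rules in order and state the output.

Rule 1 (regressive voicing assimilation): no segment meets the environment; /eufadikakevug/ is unchanged.
Rule 2 (intervocalic spirantization): /d/ is a stop between vowels /a/ and /i/, so it spirantizes to the fricative [z]. /k/ is a stop between vowels /i/ and /a/, so it spirantizes to the fricative [x]. /k/ is a stop between vowels /a/ and /e/, so it spirantizes to the fricative [x]. /eufadikakevug/ → eufazixaxevug.
Rule 3 (intervocalic voicing): /f/ is a voiceless obstruent between vowels /u/ and /a/, so it voices to [v]. /eufazixaxevug/ → euvazixaxevug.
Rule 4 (final devoicing): /g/ is a voiced stop in word-final position, so it devoices to [k]. /euvazixaxevug/ → euvazixaxevuk.

euvazixaxevuk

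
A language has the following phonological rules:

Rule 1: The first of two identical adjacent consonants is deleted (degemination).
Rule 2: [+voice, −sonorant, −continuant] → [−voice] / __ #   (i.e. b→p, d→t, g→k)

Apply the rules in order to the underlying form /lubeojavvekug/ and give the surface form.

Rule 1 (degemination): /vv/ is a geminate; the first /v/ deletes. /lubeojavvekug/ → lubeojavekug.
Rule 2 (final devoicing): /g/ is a voiced stop in word-final position, so it devoices to [k]. /lubeojavekug/ → lubeojavekuk.

lubeojavekuk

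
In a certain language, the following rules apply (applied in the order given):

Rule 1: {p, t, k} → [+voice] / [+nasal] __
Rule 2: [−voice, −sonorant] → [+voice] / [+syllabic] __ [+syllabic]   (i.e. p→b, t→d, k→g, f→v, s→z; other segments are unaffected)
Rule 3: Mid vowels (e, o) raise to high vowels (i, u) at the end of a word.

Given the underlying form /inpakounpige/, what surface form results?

Rule 1 (post-nasal voicing): /p/ is a voiceless stop immediately after the nasal /n/, so it voices to [b]. /p/ is a voiceless stop immediately after the nasal /n/, so it voices to [b]. /inpakounpige/ → inbakounbige.
Rule 2 (intervocalic voicing): /k/ is a voiceless obstruent between vowels /a/ and /o/, so it voices to [g]. /inbakounbige/ → inbagounbige.
Rule 3 (final vowel raising): /e/ is a mid vowel in word-final position, so it raises to [i]. /inbagounbige/ → inbagounbigi.

inbagounbigi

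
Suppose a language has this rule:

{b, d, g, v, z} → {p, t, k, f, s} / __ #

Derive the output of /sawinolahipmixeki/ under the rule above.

sawinolahipmixeki

No segment of /sawinolahipmixeki/ meets the structural description of the rule, so the form surfaces unchanged.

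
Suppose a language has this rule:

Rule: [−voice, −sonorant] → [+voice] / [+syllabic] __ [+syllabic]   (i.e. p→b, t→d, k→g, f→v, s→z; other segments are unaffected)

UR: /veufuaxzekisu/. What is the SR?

/f/ is a voiceless obstruent between vowels /u/ and /u/, so it voices to [v].
/k/ is a voiceless obstruent between vowels /e/ and /i/, so it voices to [g].
/s/ is a voiceless obstruent between vowels /i/ and /u/, so it voices to [z].
Surface form: [veuvuaxzegizu].

veuvuaxzegizu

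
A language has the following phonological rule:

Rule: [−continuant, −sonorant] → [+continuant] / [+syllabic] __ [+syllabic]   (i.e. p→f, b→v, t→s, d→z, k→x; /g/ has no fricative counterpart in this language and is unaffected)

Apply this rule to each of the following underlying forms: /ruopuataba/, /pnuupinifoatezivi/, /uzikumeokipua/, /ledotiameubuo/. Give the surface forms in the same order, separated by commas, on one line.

ruofuasava, pnuufinifoasezivi, uzixumeoxifua, lezosiameuvuo

/ruopuataba/: /p/ is a stop between vowels /o/ and /u/, so it spirantizes to the fricative [f]. /t/ is a stop between vowels /a/ and /a/, so it spirantizes to the fricative [s]. /b/ is a stop between vowels /a/ and /a/, so it spirantizes to the fricative [v]. → [ruofuasava].
/pnuupinifoatezivi/: /p/ is a stop between vowels /u/ and /i/, so it spirantizes to the fricative [f]. /t/ is a stop between vowels /a/ and /e/, so it spirantizes to the fricative [s]. → [pnuufinifoasezivi].
/uzikumeokipua/: /k/ is a stop between vowels /i/ and /u/, so it spirantizes to the fricative [x]. /k/ is a stop between vowels /o/ and /i/, so it spirantizes to the fricative [x]. /p/ is a stop between vowels /i/ and /u/, so it spirantizes to the fricative [f]. → [uzixumeoxifua].
/ledotiameubuo/: /d/ is a stop between vowels /e/ and /o/, so it spirantizes to the fricative [z]. /t/ is a stop between vowels /o/ and /i/, so it spirantizes to the fricative [s]. /b/ is a stop between vowels /u/ and /u/, so it spirantizes to the fricative [v]. → [lezosiameuvuo].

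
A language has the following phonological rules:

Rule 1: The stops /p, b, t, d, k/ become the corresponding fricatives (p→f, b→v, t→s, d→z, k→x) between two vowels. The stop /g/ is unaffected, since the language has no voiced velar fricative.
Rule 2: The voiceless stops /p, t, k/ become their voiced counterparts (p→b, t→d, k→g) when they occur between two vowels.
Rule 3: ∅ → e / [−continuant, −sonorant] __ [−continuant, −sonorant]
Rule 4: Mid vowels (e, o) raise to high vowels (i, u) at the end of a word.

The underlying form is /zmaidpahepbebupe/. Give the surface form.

zmaidepahepebevufi

Rule 1 (intervocalic spirantization): /b/ is a stop between vowels /e/ and /u/, so it spirantizes to the fricative [v]. /p/ is a stop between vowels /u/ and /e/, so it spirantizes to the fricative [f]. /zmaidpahepbebupe/ → zmaidpahepbevufe.
Rule 2 (intervocalic voicing): no segment meets the environment; /zmaidpahepbevufe/ is unchanged.
Rule 3 (stop-cluster e-epenthesis): /d/ and /p/ form a stop–stop cluster, so [e] is inserted between them. /p/ and /b/ form a stop–stop cluster, so [e] is inserted between them. /zmaidpahepbevufe/ → zmaidepahepebevufe.
Rule 4 (final vowel raising): /e/ is a mid vowel in word-final position, so it raises to [i]. /zmaidepahepebevufe/ → zmaidepahepebevufi.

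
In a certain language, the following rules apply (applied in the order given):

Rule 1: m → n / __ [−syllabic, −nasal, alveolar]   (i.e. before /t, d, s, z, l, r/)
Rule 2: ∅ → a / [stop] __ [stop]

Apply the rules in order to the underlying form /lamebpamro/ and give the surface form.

lamebapanro

Rule 1 (nasal place assimilation): /m/ precedes the alveolar consonant /r/, so it assimilates in place to [n]. /lamebpamro/ → lamebpanro.
Rule 2 (stop-cluster a-epenthesis): /b/ and /p/ form a stop–stop cluster, so [a] is inserted between them. /lamebpanro/ → lamebapanro.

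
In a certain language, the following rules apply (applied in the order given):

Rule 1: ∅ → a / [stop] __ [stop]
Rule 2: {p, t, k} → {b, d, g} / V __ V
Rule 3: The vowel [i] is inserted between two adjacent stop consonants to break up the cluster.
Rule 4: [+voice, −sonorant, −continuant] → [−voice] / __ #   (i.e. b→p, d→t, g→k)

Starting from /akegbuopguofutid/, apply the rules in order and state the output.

agegabuobaguofudit

Rule 1 (stop-cluster a-epenthesis): /g/ and /b/ form a stop–stop cluster, so [a] is inserted between them. /p/ and /g/ form a stop–stop cluster, so [a] is inserted between them. /akegbuopguofutid/ → akegabuopaguofutid.
Rule 2 (intervocalic voicing): /k/ is a voiceless stop between vowels /a/ and /e/, so it voices to [g]. /p/ is a voiceless stop between vowels /o/ and /a/, so it voices to [b]. /t/ is a voiceless stop between vowels /u/ and /i/, so it voices to [d]. /akegabuopaguofutid/ → agegabuobaguofudid.
Rule 3 (stop-cluster i-epenthesis): no segment meets the environment; /agegabuobaguofudid/ is unchanged.
Rule 4 (final devoicing): /d/ is a voiced stop in word-final position, so it devoices to [t]. /agegabuobaguofudid/ → agegabuobaguofudit.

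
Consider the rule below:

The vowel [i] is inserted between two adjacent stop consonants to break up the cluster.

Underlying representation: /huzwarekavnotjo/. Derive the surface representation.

No segment of /huzwarekavnotjo/ meets the structural description of the rule, so the form surfaces unchanged.

huzwarekavnotjo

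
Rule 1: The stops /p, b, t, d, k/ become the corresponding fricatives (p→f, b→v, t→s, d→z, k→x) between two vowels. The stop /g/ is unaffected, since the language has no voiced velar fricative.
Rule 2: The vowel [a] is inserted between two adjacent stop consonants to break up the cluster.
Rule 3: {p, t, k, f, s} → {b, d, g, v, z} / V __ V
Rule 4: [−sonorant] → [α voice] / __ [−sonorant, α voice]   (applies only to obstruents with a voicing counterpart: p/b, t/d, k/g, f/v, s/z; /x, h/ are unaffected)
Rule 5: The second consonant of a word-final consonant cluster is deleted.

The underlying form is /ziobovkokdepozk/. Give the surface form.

ziovofkogadevos

Rule 1 (intervocalic spirantization): /b/ is a stop between vowels /o/ and /o/, so it spirantizes to the fricative [v]. /p/ is a stop between vowels /e/ and /o/, so it spirantizes to the fricative [f]. /ziobovkokdepozk/ → ziovovkokdefozk.
Rule 2 (stop-cluster a-epenthesis): /k/ and /d/ form a stop–stop cluster, so [a] is inserted between them. /ziovovkokdefozk/ → ziovovkokadefozk.
Rule 3 (intervocalic voicing): /k/ is a voiceless obstruent between vowels /o/ and /a/, so it voices to [g]. /f/ is a voiceless obstruent between vowels /e/ and /o/, so it voices to [v]. /ziovovkokadefozk/ → ziovovkogadevozk.
Rule 4 (regressive voicing assimilation): /v/ precedes the voiceless obstruent /k/, so it devoices to [f] by assimilation. /z/ precedes the voiceless obstruent /k/, so it devoices to [s] by assimilation. /ziovovkogadevozk/ → ziovofkogadevosk.
Rule 5 (final cluster simplification): /k/ is the second consonant of a word-final cluster /sk/, so it deletes. /ziovofkogadevosk/ → ziovofkogadevos.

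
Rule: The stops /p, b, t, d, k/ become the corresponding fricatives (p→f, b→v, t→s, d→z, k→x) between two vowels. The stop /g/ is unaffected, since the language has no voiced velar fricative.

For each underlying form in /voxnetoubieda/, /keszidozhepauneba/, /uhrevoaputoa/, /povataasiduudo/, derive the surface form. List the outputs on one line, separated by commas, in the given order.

voxnesouvieza, keszizozhefauneva, uhrevoafusoa, povasaasizuuzo

/voxnetoubieda/: /t/ is a stop between vowels /e/ and /o/, so it spirantizes to the fricative [s]. /b/ is a stop between vowels /u/ and /i/, so it spirantizes to the fricative [v]. /d/ is a stop between vowels /e/ and /a/, so it spirantizes to the fricative [z]. → [voxnesouvieza].
/keszidozhepauneba/: /d/ is a stop between vowels /i/ and /o/, so it spirantizes to the fricative [z]. /p/ is a stop between vowels /e/ and /a/, so it spirantizes to the fricative [f]. /b/ is a stop between vowels /e/ and /a/, so it spirantizes to the fricative [v]. → [keszizozhefauneva].
/uhrevoaputoa/: /p/ is a stop between vowels /a/ and /u/, so it spirantizes to the fricative [f]. /t/ is a stop between vowels /u/ and /o/, so it spirantizes to the fricative [s]. → [uhrevoafusoa].
/povataasiduudo/: /t/ is a stop between vowels /a/ and /a/, so it spirantizes to the fricative [s]. /d/ is a stop between vowels /i/ and /u/, so it spirantizes to the fricative [z]. /d/ is a stop between vowels /u/ and /o/, so it spirantizes to the fricative [z]. → [povasaasizuuzo].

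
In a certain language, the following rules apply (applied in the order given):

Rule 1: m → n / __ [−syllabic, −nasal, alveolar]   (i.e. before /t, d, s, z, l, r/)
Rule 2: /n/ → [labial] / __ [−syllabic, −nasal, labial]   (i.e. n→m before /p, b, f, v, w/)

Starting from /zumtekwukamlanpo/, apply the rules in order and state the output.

Rule 1 (nasal place assimilation): /m/ precedes the alveolar consonant /t/, so it assimilates in place to [n]. /m/ precedes the alveolar consonant /l/, so it assimilates in place to [n]. /zumtekwukamlanpo/ → zuntekwukanlanpo.
Rule 2 (nasal place assimilation): /n/ precedes the labial consonant /p/, so it assimilates in place to [m]. /zuntekwukanlanpo/ → zuntekwukanlampo.

zuntekwukanlampo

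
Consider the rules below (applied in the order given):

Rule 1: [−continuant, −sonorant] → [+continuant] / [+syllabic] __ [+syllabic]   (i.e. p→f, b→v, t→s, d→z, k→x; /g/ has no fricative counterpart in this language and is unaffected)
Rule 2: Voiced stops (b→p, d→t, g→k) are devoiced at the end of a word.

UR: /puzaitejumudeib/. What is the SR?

puzaisejumuzeip

Rule 1 (intervocalic spirantization): /t/ is a stop between vowels /i/ and /e/, so it spirantizes to the fricative [s]. /d/ is a stop between vowels /u/ and /e/, so it spirantizes to the fricative [z]. /puzaitejumudeib/ → puzaisejumuzeib.
Rule 2 (final devoicing): /b/ is a voiced stop in word-final position, so it devoices to [p]. /puzaisejumuzeib/ → puzaisejumuzeip.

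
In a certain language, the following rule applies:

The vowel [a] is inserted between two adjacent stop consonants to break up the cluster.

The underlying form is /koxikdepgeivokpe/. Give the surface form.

/k/ and /d/ form a stop–stop cluster, so [a] is inserted between them.
/p/ and /g/ form a stop–stop cluster, so [a] is inserted between them.
/k/ and /p/ form a stop–stop cluster, so [a] is inserted between them.
Surface form: [koxikadepageivokape].

koxikadepageivokape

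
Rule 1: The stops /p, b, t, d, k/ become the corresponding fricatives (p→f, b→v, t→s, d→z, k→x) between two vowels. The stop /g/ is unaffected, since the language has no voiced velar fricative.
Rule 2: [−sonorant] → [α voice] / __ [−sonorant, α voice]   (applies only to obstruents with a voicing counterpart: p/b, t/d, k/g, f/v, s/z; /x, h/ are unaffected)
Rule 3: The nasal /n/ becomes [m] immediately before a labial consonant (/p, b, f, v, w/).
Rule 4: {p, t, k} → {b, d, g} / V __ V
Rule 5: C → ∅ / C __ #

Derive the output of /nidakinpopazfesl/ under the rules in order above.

nizaximpofasfes

Rule 1 (intervocalic spirantization): /d/ is a stop between vowels /i/ and /a/, so it spirantizes to the fricative [z]. /k/ is a stop between vowels /a/ and /i/, so it spirantizes to the fricative [x]. /p/ is a stop between vowels /o/ and /a/, so it spirantizes to the fricative [f]. /nidakinpopazfesl/ → nizaxinpofazfesl.
Rule 2 (regressive voicing assimilation): /z/ precedes the voiceless obstruent /f/, so it devoices to [s] by assimilation. /nizaxinpofazfesl/ → nizaxinpofasfesl.
Rule 3 (nasal place assimilation): /n/ precedes the labial consonant /p/, so it assimilates in place to [m]. /nizaxinpofasfesl/ → nizaximpofasfesl.
Rule 4 (intervocalic voicing): no segment meets the environment; /nizaximpofasfesl/ is unchanged.
Rule 5 (final cluster simplification): /l/ is the second consonant of a word-final cluster /sl/, so it deletes. /nizaximpofasfesl/ → nizaximpofasfes.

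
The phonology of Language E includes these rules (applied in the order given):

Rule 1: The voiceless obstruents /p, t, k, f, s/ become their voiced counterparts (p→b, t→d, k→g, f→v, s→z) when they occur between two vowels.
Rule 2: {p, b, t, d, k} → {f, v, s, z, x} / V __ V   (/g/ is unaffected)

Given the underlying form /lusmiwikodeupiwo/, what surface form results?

lusmiwigozeuviwo

Rule 1 (intervocalic voicing): /k/ is a voiceless obstruent between vowels /i/ and /o/, so it voices to [g]. /p/ is a voiceless obstruent between vowels /u/ and /i/, so it voices to [b]. /lusmiwikodeupiwo/ → lusmiwigodeubiwo.
Rule 2 (intervocalic spirantization): /d/ is a stop between vowels /o/ and /e/, so it spirantizes to the fricative [z]. /b/ is a stop between vowels /u/ and /i/, so it spirantizes to the fricative [v]. /lusmiwigodeubiwo/ → lusmiwigozeuviwo.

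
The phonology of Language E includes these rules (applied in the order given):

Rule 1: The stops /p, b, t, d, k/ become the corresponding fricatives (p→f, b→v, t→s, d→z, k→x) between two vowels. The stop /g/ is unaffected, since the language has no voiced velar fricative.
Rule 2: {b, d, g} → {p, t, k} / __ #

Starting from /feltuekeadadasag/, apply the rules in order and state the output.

feltuexeazazasak

Rule 1 (intervocalic spirantization): /k/ is a stop between vowels /e/ and /e/, so it spirantizes to the fricative [x]. /d/ is a stop between vowels /a/ and /a/, so it spirantizes to the fricative [z]. /d/ is a stop between vowels /a/ and /a/, so it spirantizes to the fricative [z]. /feltuekeadadasag/ → feltuexeazazasag.
Rule 2 (final devoicing): /g/ is a voiced stop in word-final position, so it devoices to [k]. /feltuexeazazasag/ → feltuexeazazasak.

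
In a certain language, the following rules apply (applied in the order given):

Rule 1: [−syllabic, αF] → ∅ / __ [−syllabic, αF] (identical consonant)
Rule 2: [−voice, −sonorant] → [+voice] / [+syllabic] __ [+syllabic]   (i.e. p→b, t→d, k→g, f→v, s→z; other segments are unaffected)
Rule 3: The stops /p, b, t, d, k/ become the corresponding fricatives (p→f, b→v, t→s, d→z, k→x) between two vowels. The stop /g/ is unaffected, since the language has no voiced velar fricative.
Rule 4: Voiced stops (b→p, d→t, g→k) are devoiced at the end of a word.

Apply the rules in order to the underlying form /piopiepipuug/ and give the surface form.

piovievivuuk

Rule 1 (degemination): no segment meets the environment; /piopiepipuug/ is unchanged.
Rule 2 (intervocalic voicing): /p/ is a voiceless obstruent between vowels /o/ and /i/, so it voices to [b]. /p/ is a voiceless obstruent between vowels /e/ and /i/, so it voices to [b]. /p/ is a voiceless obstruent between vowels /i/ and /u/, so it voices to [b]. /piopiepipuug/ → piobiebibuug.
Rule 3 (intervocalic spirantization): /b/ is a stop between vowels /o/ and /i/, so it spirantizes to the fricative [v]. /b/ is a stop between vowels /e/ and /i/, so it spirantizes to the fricative [v]. /b/ is a stop between vowels /i/ and /u/, so it spirantizes to the fricative [v]. /piobiebibuug/ → piovievivuug.
Rule 4 (final devoicing): /g/ is a voiced stop in word-final position, so it devoices to [k]. /piovievivuug/ → piovievivuuk.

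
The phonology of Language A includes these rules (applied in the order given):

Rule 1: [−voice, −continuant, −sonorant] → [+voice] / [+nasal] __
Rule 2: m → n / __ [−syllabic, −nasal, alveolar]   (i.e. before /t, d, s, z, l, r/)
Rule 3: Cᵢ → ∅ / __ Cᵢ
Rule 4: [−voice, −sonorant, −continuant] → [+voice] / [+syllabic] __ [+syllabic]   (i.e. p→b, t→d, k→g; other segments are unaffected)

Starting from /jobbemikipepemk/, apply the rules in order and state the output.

jobemigibebemg

Rule 1 (post-nasal voicing): /k/ is a voiceless stop immediately after the nasal /m/, so it voices to [g]. /jobbemikipepemk/ → jobbemikipepemg.
Rule 2 (nasal place assimilation): no segment meets the environment; /jobbemikipepemg/ is unchanged.
Rule 3 (degemination): /bb/ is a geminate; the first /b/ deletes. /jobbemikipepemg/ → jobemikipepemg.
Rule 4 (intervocalic voicing): /k/ is a voiceless stop between vowels /i/ and /i/, so it voices to [g]. /p/ is a voiceless stop between vowels /i/ and /e/, so it voices to [b]. /p/ is a voiceless stop between vowels /e/ and /e/, so it voices to [b]. /jobemikipepemg/ → jobemigibebemg.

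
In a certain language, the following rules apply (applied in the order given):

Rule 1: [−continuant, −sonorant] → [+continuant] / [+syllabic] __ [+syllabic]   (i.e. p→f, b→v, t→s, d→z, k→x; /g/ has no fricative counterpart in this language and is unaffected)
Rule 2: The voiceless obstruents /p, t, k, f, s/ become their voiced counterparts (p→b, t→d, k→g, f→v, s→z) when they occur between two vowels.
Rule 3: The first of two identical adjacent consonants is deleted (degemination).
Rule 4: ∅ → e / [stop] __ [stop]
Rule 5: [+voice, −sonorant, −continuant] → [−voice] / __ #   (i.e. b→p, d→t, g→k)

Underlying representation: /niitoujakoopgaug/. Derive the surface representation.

Rule 1 (intervocalic spirantization): /t/ is a stop between vowels /i/ and /o/, so it spirantizes to the fricative [s]. /k/ is a stop between vowels /a/ and /o/, so it spirantizes to the fricative [x]. /niitoujakoopgaug/ → niisoujaxoopgaug.
Rule 2 (intervocalic voicing): /s/ is a voiceless obstruent between vowels /i/ and /o/, so it voices to [z]. /niisoujaxoopgaug/ → niizoujaxoopgaug.
Rule 3 (degemination): no segment meets the environment; /niizoujaxoopgaug/ is unchanged.
Rule 4 (stop-cluster e-epenthesis): /p/ and /g/ form a stop–stop cluster, so [e] is inserted between them. /niizoujaxoopgaug/ → niizoujaxoopegaug.
Rule 5 (final devoicing): /g/ is a voiced stop in word-final position, so it devoices to [k]. /niizoujaxoopegaug/ → niizoujaxoopegauk.

niizoujaxoopegauk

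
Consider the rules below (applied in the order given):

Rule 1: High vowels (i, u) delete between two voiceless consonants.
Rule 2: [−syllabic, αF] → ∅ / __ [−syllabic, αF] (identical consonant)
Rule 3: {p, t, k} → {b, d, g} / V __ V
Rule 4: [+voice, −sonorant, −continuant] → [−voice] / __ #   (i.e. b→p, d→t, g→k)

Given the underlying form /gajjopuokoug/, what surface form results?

gajobuogouk

Rule 1 (high vowel syncope): no segment meets the environment; /gajjopuokoug/ is unchanged.
Rule 2 (degemination): /jj/ is a geminate; the first /j/ deletes. /gajjopuokoug/ → gajopuokoug.
Rule 3 (intervocalic voicing): /p/ is a voiceless stop between vowels /o/ and /u/, so it voices to [b]. /k/ is a voiceless stop between vowels /o/ and /o/, so it voices to [g]. /gajopuokoug/ → gajobuogoug.
Rule 4 (final devoicing): /g/ is a voiced stop in word-final position, so it devoices to [k]. /gajobuogoug/ → gajobuogouk.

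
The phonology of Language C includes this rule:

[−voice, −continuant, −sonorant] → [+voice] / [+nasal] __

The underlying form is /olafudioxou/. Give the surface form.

olafudioxou

No segment of /olafudioxou/ meets the structural description of the rule, so the form surfaces unchanged.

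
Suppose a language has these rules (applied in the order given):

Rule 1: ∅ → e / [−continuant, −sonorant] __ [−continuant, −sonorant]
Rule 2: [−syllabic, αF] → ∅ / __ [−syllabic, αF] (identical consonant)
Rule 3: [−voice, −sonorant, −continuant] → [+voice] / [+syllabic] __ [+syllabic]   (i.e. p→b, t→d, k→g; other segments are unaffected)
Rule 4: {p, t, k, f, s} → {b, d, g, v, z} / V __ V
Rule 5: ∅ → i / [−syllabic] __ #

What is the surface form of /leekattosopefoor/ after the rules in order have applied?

leegadedozobevoori

Rule 1 (stop-cluster e-epenthesis): /t/ and /t/ form a stop–stop cluster, so [e] is inserted between them. /leekattosopefoor/ → leekatetosopefoor.
Rule 2 (degemination): no segment meets the environment; /leekatetosopefoor/ is unchanged.
Rule 3 (intervocalic voicing): /k/ is a voiceless stop between vowels /e/ and /a/, so it voices to [g]. /t/ is a voiceless stop between vowels /a/ and /e/, so it voices to [d]. /t/ is a voiceless stop between vowels /e/ and /o/, so it voices to [d]. /p/ is a voiceless stop between vowels /o/ and /e/, so it voices to [b]. /leekatetosopefoor/ → leegadedosobefoor.
Rule 4 (intervocalic voicing): /s/ is a voiceless obstruent between vowels /o/ and /o/, so it voices to [z]. /f/ is a voiceless obstruent between vowels /e/ and /o/, so it voices to [v]. /leegadedosobefoor/ → leegadedozobevoor.
Rule 5 (final i-epenthesis): the form ends in the consonant /r/, so [i] is inserted word-finally. /leegadedozobevoor/ → leegadedozobevoori.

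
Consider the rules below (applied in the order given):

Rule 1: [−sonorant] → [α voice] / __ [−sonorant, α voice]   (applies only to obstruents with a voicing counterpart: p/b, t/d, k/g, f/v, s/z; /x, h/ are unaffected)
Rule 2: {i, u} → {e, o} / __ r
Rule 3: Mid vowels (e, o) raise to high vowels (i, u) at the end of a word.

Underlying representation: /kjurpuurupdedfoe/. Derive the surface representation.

kjorpuorubdetfoi

Rule 1 (regressive voicing assimilation): /p/ precedes the voiced obstruent /d/, so it voices to [b] by assimilation. /d/ precedes the voiceless obstruent /f/, so it devoices to [t] by assimilation. /kjurpuurupdedfoe/ → kjurpuurubdetfoe.
Rule 2 (pre-rhotic lowering): /u/ is a high vowel immediately before /r/, so it lowers to [o]. /u/ is a high vowel immediately before /r/, so it lowers to [o]. /kjurpuurubdetfoe/ → kjorpuorubdetfoe.
Rule 3 (final vowel raising): /e/ is a mid vowel in word-final position, so it raises to [i]. /kjorpuorubdetfoe/ → kjorpuorubdetfoi.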